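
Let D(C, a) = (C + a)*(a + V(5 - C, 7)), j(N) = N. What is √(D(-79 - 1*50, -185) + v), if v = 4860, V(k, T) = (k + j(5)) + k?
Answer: 2*I*√5693 ≈ 150.9*I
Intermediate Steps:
V(k, T) = 5 + 2*k (V(k, T) = (k + 5) + k = (5 + k) + k = 5 + 2*k)
D(C, a) = (C + a)*(15 + a - 2*C) (D(C, a) = (C + a)*(a + (5 + 2*(5 - C))) = (C + a)*(a + (5 + (10 - 2*C))) = (C + a)*(a + (15 - 2*C)) = (C + a)*(15 + a - 2*C))
√(D(-79 - 1*50, -185) + v) = √(((-185)² - 2*(-79 - 1*50)² + 15*(-79 - 1*50) + 15*(-185) - 1*(-79 - 1*50)*(-185)) + 4860) = √((34225 - 2*(-79 - 50)² + 15*(-79 - 50) - 2775 - 1*(-79 - 50)*(-185)) + 4860) = √((34225 - 2*(-129)² + 15*(-129) - 2775 - 1*(-129)*(-185)) + 4860) = √((34225 - 2*16641 - 1935 - 2775 - 23865) + 4860) = √((34225 - 33282 - 1935 - 2775 - 23865) + 4860) = √(-27632 + 4860) = √(-22772) = 2*I*√5693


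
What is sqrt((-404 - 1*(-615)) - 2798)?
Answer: I*sqrt(2587) ≈ 50.863*I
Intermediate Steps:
sqrt((-404 - 1*(-615)) - 2798) = sqrt((-404 + 615) - 2798) = sqrt(211 - 2798) = sqrt(-2587) = I*sqrt(2587)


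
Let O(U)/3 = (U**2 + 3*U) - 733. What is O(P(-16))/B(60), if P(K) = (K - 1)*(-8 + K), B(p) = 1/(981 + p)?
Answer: 521400465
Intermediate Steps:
P(K) = (-1 + K)*(-8 + K)
O(U) = -2199 + 3*U**2 + 9*U (O(U) = 3*((U**2 + 3*U) - 733) = 3*(-733 + U**2 + 3*U) = -2199 + 3*U**2 + 9*U)
O(P(-16))/B(60) = (-2199 + 3*(8 + (-16)**2 - 9*(-16))**2 + 9*(8 + (-16)**2 - 9*(-16)))/(1/(981 + 60)) = (-2199 + 3*(8 + 256 + 144)**2 + 9*(8 + 256 + 144))/(1/1041) = (-2199 + 3*408**2 + 9*408)/(1/1041) = (-2199 + 3*166464 + 3672)*1041 = (-2199 + 499392 + 3672)*1041 = 500865*1041 = 521400465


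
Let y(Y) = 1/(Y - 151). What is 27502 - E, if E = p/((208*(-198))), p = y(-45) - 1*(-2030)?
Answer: 221998302007/8072064 ≈ 27502.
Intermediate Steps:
y(Y) = 1/(-151 + Y)
p = 397879/196 (p = 1/(-151 - 45) - 1*(-2030) = 1/(-196) + 2030 = -1/196 + 2030 = 397879/196 ≈ 2030.0)
E = -397879/8072064 (E = 397879/(196*((208*(-198)))) = (397879/196)/(-41184) = (397879/196)*(-1/41184) = -397879/8072064 ≈ -0.049291)
27502 - E = 27502 - 1*(-397879/8072064) = 27502 + 397879/8072064 = 221998302007/8072064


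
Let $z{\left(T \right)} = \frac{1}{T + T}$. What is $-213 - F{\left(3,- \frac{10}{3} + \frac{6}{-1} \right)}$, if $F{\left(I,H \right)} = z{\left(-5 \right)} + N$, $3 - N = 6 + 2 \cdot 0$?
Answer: $- \frac{2099}{10} \approx -209.9$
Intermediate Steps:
$N = -3$ ($N = 3 - \left(6 + 2 \cdot 0\right) = 3 - \left(6 + 0\right) = 3 - 6 = -3$)
$z{\left(T \right)} = \frac{1}{2 T}$
$F{\left(I,H \right)} = - \frac{31}{10}$ ($F{\left(I,H \right)} = \frac{1}{2 \left(-5\right)} - 3 = \frac{1}{2} \left(- \frac{1}{5}\right) - 3 = - \frac{1}{10} - 3 = - \frac{31}{10}$)
$-213 - F{\left(3,- \frac{10}{3} + \frac{6}{-1} \right)} = -213 - - \frac{31}{10} = -213 + \frac{31}{10} = - \frac{2099}{10}$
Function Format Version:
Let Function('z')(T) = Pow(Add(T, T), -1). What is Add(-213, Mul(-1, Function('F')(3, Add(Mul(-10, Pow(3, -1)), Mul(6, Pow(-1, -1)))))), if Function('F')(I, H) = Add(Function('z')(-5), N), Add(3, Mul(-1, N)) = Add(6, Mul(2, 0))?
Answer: Rational(-2099, 10) ≈ -209.90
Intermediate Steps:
N = -3 (N = Add(3, Mul(-1, Add(6, Mul(2, 0)))) = Add(3, Mul(-1, Add(6, 0))) = Add(3, Mul(-1, 6)) = Add(3, -6) = -3)
Function('z')(T) = Mul(Rational(1, 2), Pow(T, -1)) (Function('z')(T) = Pow(Mul(2, T), -1) = Mul(Rational(1, 2), Pow(T, -1)))
Function('F')(I, H) = Rational(-31, 10) (Function('F')(I, H) = Add(Mul(Rational(1, 2), Pow(-5, -1)), -3) = Add(Mul(Rational(1, 2), Rational(-1, 5)), -3) = Add(Rational(-1, 10), -3) = Rational(-31, 10))
Add(-213, Mul(-1, Function('F')(3, Add(Mul(-10, Pow(3, -1)), Mul(6, Pow(-1, -1)))))) = Add(-213, Mul(-1, Rational(-31, 10))) = Add(-213, Rational(31, 10)) = Rational(-2099, 10)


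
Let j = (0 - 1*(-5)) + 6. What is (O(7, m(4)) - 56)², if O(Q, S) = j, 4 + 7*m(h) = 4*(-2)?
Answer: 2025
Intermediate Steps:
m(h) = -12/7 (m(h) = -4/7 + (4*(-2))/7 = -4/7 + (⅐)*(-8) = -4/7 - 8/7 = -12/7)
j = 11 (j = (0 + 5) + 6 = 5 + 6 = 11)
O(Q, S) = 11
(O(7, m(4)) - 56)² = (11 - 56)² = (-45)² = 2025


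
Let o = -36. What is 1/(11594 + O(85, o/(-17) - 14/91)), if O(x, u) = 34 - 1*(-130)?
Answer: 1/11758 ≈ 8.5048e-5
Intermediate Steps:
O(x, u) = 164 (O(x, u) = 34 + 130 = 164)
1/(11594 + O(85, o/(-17) - 14/91)) = 1/(11594 + 164) = 1/11758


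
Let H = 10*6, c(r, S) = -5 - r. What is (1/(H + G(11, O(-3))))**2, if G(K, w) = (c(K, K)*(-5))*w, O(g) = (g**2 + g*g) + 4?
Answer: 1/3312400 ≈ 3.0190e-7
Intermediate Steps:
H = 60
O(g) = 4 + 2*g**2 (O(g) = (g**2 + g**2) + 4 = 2*g**2 + 4 = 4 + 2*g**2)
G(K, w) = w*(25 + 5*K) (G(K, w) = ((-5 - K)*(-5))*w = (25 + 5*K)*w = w*(25 + 5*K))
(1/(H + G(11, O(-3))))**2 = (1/(60 + 5*(4 + 2*(-3)**2)*(5 + 11)))**2 = (1/(60 + 5*(4 + 2*9)*16))**2 = (1/(60 + 5*(4 + 18)*16))**2 = (1/(60 + 5*22*16))**2 = (1/(60 + 1760))**2 = (1/1820)**2 = 1/3312400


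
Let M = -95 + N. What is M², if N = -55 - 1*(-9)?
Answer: 19881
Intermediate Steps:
N = -46 (N = -55 + 9 = -46)
M = -141 (M = -95 - 46 = -141)
M² = (-141)² = 19881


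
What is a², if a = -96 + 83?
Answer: 169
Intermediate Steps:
a = -13
a² = (-13)² = 169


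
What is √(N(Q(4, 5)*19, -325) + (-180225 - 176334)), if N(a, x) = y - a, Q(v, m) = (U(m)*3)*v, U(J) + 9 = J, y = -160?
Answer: I*√355807 ≈ 596.5*I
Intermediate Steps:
U(J) = -9 + J
Q(v, m) = v*(-27 + 3*m) (Q(v, m) = ((-9 + m)*3)*v = (-27 + 3*m)*v = v*(-27 + 3*m))
N(a, x) = -160 - a
√(N(Q(4, 5)*19, -325) + (-180225 - 176334)) = √((-160 - 3*4*(-9 + 5)*19) + (-180225 - 176334)) = √((-160 - 3*4*(-4)*19) - 356559) = √((-160 - (-48)*19) - 356559) = √((-160 - 1*(-912)) - 356559) = √((-160 + 912) - 356559) = √(752 - 356559) = √(-355807) = I*√355807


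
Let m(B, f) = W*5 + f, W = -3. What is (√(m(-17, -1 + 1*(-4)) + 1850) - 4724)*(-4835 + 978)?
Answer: 18220468 - 3857*√1830 ≈ 1.8055e+7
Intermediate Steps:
m(B, f) = -15 + f (m(B, f) = -3*5 + f = -15 + f)
(√(m(-17, -1 + 1*(-4)) + 1850) - 4724)*(-4835 + 978) = (√((-15 + (-1 + 1*(-4))) + 1850) - 4724)*(-4835 + 978) = (√((-15 + (-1 - 4)) + 1850) - 4724)*(-3857) = (√((-15 - 5) + 1850) - 4724)*(-3857) = (√(-20 + 1850) - 4724)*(-3857) = (√1830 - 4724)*(-3857) = (-4724 + √1830)*(-3857) = 18220468 - 3857*√1830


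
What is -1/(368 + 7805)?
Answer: -1/8173 ≈ -0.00012235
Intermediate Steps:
-1/(368 + 7805) = -1/8173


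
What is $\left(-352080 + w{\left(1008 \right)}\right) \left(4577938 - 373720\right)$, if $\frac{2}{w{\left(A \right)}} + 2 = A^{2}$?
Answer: $- \frac{751998192156592422}{508031} \approx -1.4802 \cdot 10^{12}$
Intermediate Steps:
$w{\left(A \right)} = \frac{2}{-2 + A^{2}}$
$\left(-352080 + w{\left(1008 \right)}\right) \left(4577938 - 373720\right) = \left(-352080 + \frac{2}{-2 + 1008^{2}}\right) \left(4577938 - 373720\right) = \left(-352080 + \frac{2}{-2 + 1016064}\right) 4204218 = \left(-352080 + \frac{2}{1016062}\right) 4204218 = \left(-352080 + 2 \cdot \frac{1}{1016062}\right) 4204218 = \left(-352080 + \frac{1}{508031}\right) 4204218 = \left(- \frac{178867554479}{508031}\right) 4204218 = - \frac{751998192156592422}{508031}$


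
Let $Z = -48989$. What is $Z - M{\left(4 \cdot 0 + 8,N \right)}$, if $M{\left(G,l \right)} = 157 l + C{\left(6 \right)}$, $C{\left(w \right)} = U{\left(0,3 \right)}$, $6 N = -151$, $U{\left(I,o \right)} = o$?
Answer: $- \frac{270245}{6} \approx -45041.0$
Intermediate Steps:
$N = - \frac{151}{6}$ ($N = \frac{1}{6} \left(-151\right) = - \frac{151}{6} \approx -25.167$)
$C{\left(w \right)} = 3$
$M{\left(G,l \right)} = 3 + 157 l$ ($M{\left(G,l \right)} = 157 l + 3 = 3 + 157 l$)
$Z - M{\left(4 \cdot 0 + 8,N \right)} = -48989 - \left(3 + 157 \left(- \frac{151}{6}\right)\right) = -48989 - \left(3 - \frac{23707}{6}\right) = -48989 - - \frac{23689}{6} = -48989 + \frac{23689}{6} = - \frac{270245}{6}$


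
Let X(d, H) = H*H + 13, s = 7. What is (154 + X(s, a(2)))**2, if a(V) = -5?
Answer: 36864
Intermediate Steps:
X(d, H) = 13 + H**2 (X(d, H) = H**2 + 13 = 13 + H**2)
(154 + X(s, a(2)))**2 = (154 + (13 + (-5)**2))**2 = (154 + (13 + 25))**2 = (154 + 38)**2 = 192**2 = 36864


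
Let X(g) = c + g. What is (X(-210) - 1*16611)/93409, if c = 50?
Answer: -16771/93409 ≈ -0.17954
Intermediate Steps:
X(g) = 50 + g
(X(-210) - 1*16611)/93409 = ((50 - 210) - 1*16611)/93409 = (-160 - 16611)*(1/93409) = -16771*1/93409 = -16771/93409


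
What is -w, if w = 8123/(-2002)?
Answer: 8123/2002 ≈ 4.0574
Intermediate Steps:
w = -8123/2002 (w = 8123*(-1/2002) = -8123/2002 ≈ -4.0574)
-w = -1*(-8123/2002) = 8123/2002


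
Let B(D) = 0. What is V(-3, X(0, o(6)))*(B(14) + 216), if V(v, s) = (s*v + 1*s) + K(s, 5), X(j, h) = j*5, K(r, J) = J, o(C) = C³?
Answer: 1080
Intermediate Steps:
X(j, h) = 5*j
V(v, s) = 5 + s + s*v (V(v, s) = (s*v + 1*s) + 5 = (s*v + s) + 5 = (s + s*v) + 5 = 5 + s + s*v)
V(-3, X(0, o(6)))*(B(14) + 216) = (5 + 5*0 + (5*0)*(-3))*(0 + 216) = (5 + 0 + 0*(-3))*216 = (5 + 0 + 0)*216 = 5*216 = 1080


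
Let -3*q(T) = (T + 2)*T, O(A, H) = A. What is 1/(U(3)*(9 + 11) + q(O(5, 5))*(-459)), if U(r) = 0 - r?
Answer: 1/5295 ≈ 0.00018886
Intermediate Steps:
U(r) = -r
q(T) = -T*(2 + T)/3 (q(T) = -(T + 2)*T/3 = -(2 + T)*T/3 = -T*(2 + T)/3)
1/(U(3)*(9 + 11) + q(O(5, 5))*(-459)) = 1/((-1*3)*(9 + 11) - ⅓*5*(2 + 5)*(-459)) = 1/(-3*20 - ⅓*5*7*(-459)) = 1/(-60 - 35/3*(-459)) = 1/(-60 + 5355) = 1/5295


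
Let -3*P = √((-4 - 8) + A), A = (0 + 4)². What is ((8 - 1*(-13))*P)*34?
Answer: -476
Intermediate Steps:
A = 16 (A = 4² = 16)
P = -⅔ (P = -√((-4 - 8) + 16)/3 = -√(-12 + 16)/3 = -√4/3 = -⅓*2 = -⅔ ≈ -0.66667)
((8 - 1*(-13))*P)*34 = ((8 - 1*(-13))*(-⅔))*34 = ((8 + 13)*(-⅔))*34 = (21*(-⅔))*34 = -14*34 = -476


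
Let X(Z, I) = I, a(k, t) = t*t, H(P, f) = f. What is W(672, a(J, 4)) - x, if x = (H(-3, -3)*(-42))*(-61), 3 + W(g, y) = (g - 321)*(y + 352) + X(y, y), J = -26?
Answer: 136867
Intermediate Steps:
a(k, t) = t**2
W(g, y) = -3 + y + (-321 + g)*(352 + y) (W(g, y) = -3 + ((g - 321)*(y + 352) + y) = -3 + ((-321 + g)*(352 + y) + y) = -3 + (y + (-321 + g)*(352 + y)) = -3 + y + (-321 + g)*(352 + y))
x = -7686 (x = -3*(-42)*(-61) = 126*(-61) = -7686)
W(672, a(J, 4)) - x = (-112995 - 320*4**2 + 352*672 + 672*4**2) - 1*(-7686) = (-112995 - 320*16 + 236544 + 672*16) + 7686 = (-112995 - 5120 + 236544 + 10752) + 7686 = 129181 + 7686 = 136867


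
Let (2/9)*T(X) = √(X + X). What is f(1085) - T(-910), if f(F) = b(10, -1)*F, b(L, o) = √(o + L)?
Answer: 3255 - 9*I*√455 ≈ 3255.0 - 191.98*I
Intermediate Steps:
b(L, o) = √(L + o)
T(X) = 9*√2*√X/2 (T(X) = 9*√(X + X)/2 = 9*√(2*X)/2 = 9*(√2*√X)/2 = 9*√2*√X/2)
f(F) = 3*F (f(F) = √(10 - 1)*F = √9*F = 3*F)
f(1085) - T(-910) = 3*1085 - 9*√2*√(-910)/2 = 3255 - 9*√2*I*√910/2 = 3255 - 9*I*√455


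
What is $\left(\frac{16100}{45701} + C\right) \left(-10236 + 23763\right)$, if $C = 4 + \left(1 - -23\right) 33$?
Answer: $\frac{21404475504}{1987} \approx 1.0772 \cdot 10^{7}$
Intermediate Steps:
$C = 796$ ($C = 4 + \left(1 + 23\right) 33 = 4 + 24 \cdot 33 = 4 + 792 = 796$)
$\left(\frac{16100}{45701} + C\right) \left(-10236 + 23763\right) = \left(\frac{16100}{45701} + 796\right) \left(-10236 + 23763\right) = \left(16100 \cdot \frac{1}{45701} + 796\right) 13527 = \left(\frac{700}{1987} + 796\right) 13527 = \frac{1582352}{1987} \cdot 13527 = \frac{21404475504}{1987}$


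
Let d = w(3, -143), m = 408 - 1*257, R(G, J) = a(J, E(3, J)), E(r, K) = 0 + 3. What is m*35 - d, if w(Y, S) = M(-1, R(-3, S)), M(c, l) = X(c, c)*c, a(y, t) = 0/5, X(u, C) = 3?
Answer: 5288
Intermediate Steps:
E(r, K) = 3
a(y, t) = 0 (a(y, t) = 0*(1/5) = 0)
R(G, J) = 0
m = 151 (m = 408 - 257 = 151)
M(c, l) = 3*c
w(Y, S) = -3 (w(Y, S) = 3*(-1) = -3)
d = -3
m*35 - d = 151*35 - 1*(-3) = 5285 + 3 = 5288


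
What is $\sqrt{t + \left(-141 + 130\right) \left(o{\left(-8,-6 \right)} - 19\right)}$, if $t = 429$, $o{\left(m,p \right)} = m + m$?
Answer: $\sqrt{814} \approx 28.531$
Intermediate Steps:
$o{\left(m,p \right)} = 2 m$
$\sqrt{t + \left(-141 + 130\right) \left(o{\left(-8,-6 \right)} - 19\right)} = \sqrt{429 + \left(-141 + 130\right) \left(2 \left(-8\right) - 19\right)} = \sqrt{429 - 11 \left(-16 - 19\right)} = \sqrt{429 - -385} = \sqrt{429 + 385} = \sqrt{814}$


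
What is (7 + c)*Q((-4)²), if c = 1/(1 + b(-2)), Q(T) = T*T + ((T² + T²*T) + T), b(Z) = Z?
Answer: 27744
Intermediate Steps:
Q(T) = T + T³ + 2*T² (Q(T) = T² + ((T² + T³) + T) = T² + (T + T² + T³) = T + T³ + 2*T²)
c = -1 (c = 1/(1 - 2) = 1/(-1) = -1)
(7 + c)*Q((-4)²) = (7 - 1)*((-4)²*(1 + ((-4)²)² + 2*(-4)²)) = 6*(16*(1 + 16² + 2*16)) = 6*(16*(1 + 256 + 32)) = 6*(16*289) = 6*4624 = 27744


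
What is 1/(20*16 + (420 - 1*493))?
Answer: 1/247 ≈ 0.0040486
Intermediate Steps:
1/(20*16 + (420 - 1*493)) = 1/(320 + (420 - 493)) = 1/(320 - 73) = 1/247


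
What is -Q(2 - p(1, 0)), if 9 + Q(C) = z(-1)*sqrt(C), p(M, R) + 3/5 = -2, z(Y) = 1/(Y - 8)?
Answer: 9 + sqrt(115)/45 ≈ 9.2383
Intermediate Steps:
z(Y) = 1/(-8 + Y)
p(M, R) = -13/5 (p(M, R) = -3/5 - 2 = -13/5)
Q(C) = -9 - sqrt(C)/9 (Q(C) = -9 + sqrt(C)/(-8 - 1) = -9 + sqrt(C)/(-9) = -9 - sqrt(C)/9)
-Q(2 - p(1, 0)) = -(-9 - sqrt(2 - 1*(-13/5))/9) = -(-9 - sqrt(2 + 13/5)/9) = -(-9 - sqrt(115)/45) = 9 + sqrt(115)/45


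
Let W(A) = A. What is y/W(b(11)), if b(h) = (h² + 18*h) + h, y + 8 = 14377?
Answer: 14369/330 ≈ 43.542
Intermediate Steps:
y = 14369 (y = -8 + 14377 = 14369)
b(h) = h² + 19*h
y/W(b(11)) = 14369/((11*(19 + 11))) = 14369/((11*30)) = 14369/330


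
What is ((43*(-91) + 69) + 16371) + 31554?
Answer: 44081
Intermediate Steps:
((43*(-91) + 69) + 16371) + 31554 = ((-3913 + 69) + 16371) + 31554 = (-3844 + 16371) + 31554 = 12527 + 31554 = 44081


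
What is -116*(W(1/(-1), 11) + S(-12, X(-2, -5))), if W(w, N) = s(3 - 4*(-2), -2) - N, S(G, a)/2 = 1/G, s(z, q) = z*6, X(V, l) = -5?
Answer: -19082/3 ≈ -6360.7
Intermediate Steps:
s(z, q) = 6*z
S(G, a) = 2/G
W(w, N) = 66 - N (W(w, N) = 6*(3 - 4*(-2)) - N = 6*(3 + 8) - N = 6*11 - N = 66 - N)
-116*(W(1/(-1), 11) + S(-12, X(-2, -5))) = -116*((66 - 1*11) + 2/(-12)) = -116*((66 - 11) + 2*(-1/12)) = -116*(55 - ⅙) = -116*329/6 = -19082/3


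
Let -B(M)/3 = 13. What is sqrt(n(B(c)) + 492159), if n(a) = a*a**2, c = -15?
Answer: 2*sqrt(108210) ≈ 657.91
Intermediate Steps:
B(M) = -39 (B(M) = -3*13 = -39)
n(a) = a**3
sqrt(n(B(c)) + 492159) = sqrt((-39)**3 + 492159) = sqrt(-59319 + 492159) = sqrt(432840) = 2*sqrt(108210)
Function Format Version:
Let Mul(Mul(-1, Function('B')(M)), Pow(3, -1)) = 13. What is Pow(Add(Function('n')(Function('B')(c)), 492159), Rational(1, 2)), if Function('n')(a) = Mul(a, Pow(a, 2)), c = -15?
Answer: Mul(2, Pow(108210, Rational(1, 2))) ≈ 657.91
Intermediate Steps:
Function('B')(M) = -39 (Function('B')(M) = Mul(-3, 13) = -39)
Function('n')(a) = Pow(a, 3)
Pow(Add(Function('n')(Function('B')(c)), 492159), Rational(1, 2)) = Pow(Add(Pow(-39, 3), 492159), Rational(1, 2)) = Pow(Add(-59319, 492159), Rational(1, 2)) = Pow(432840, Rational(1, 2)) = Mul(2, Pow(108210, Rational(1, 2)))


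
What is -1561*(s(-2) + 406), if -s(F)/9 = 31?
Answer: -198247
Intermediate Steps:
s(F) = -279 (s(F) = -9*31 = -279)
-1561*(s(-2) + 406) = -1561*(-279 + 406) = -1561*127 = -198247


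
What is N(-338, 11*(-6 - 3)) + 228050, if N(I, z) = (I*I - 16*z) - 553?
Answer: 343325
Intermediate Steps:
N(I, z) = -553 + I² - 16*z (N(I, z) = (I² - 16*z) - 553 = -553 + I² - 16*z)
N(-338, 11*(-6 - 3)) + 228050 = (-553 + (-338)² - 176*(-6 - 3)) + 228050 = (-553 + 114244 - 176*(-9)) + 228050 = (-553 + 114244 - 16*(-99)) + 228050 = (-553 + 114244 + 1584) + 228050 = 115275 + 228050 = 343325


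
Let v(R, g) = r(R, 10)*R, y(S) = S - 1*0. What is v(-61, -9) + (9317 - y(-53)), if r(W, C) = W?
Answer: 13091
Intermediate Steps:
y(S) = S (y(S) = S + 0 = S)
v(R, g) = R² (v(R, g) = R*R = R²)
v(-61, -9) + (9317 - y(-53)) = (-61)² + (9317 - 1*(-53)) = 3721 + (9317 + 53) = 3721 + 9370 = 13091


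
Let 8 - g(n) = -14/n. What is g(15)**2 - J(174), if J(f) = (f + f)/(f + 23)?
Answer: 3459032/44325 ≈ 78.038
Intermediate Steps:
g(n) = 8 + 14/n (g(n) = 8 - (-14)/n = 8 + 14/n)
J(f) = 2*f/(23 + f) (J(f) = (2*f)/(23 + f) = 2*f/(23 + f))
g(15)**2 - J(174) = (8 + 14/15)**2 - 2*174/(23 + 174) = (8 + 14*(1/15))**2 - 2*174/197 = (8 + 14/15)**2 - 2*174/197 = (134/15)**2 - 1*348/197 = 17956/225 - 348/197 = 3459032/44325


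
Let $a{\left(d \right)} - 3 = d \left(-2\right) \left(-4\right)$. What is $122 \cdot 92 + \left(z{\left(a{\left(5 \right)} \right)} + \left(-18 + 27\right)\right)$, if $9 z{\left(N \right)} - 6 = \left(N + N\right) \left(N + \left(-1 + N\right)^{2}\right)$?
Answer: $\frac{256505}{9} \approx 28501.0$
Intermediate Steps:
$a{\left(d \right)} = 3 + 8 d$ ($a{\left(d \right)} = 3 + d \left(-2\right) \left(-4\right) = 3 + - 2 d \left(-4\right) = 3 + 8 d$)
$z{\left(N \right)} = \frac{2}{3} + \frac{2 N \left(N + \left(-1 + N\right)^{2}\right)}{9}$ ($z{\left(N \right)} = \frac{2}{3} + \frac{\left(N + N\right) \left(N + \left(-1 + N\right)^{2}\right)}{9} = \frac{2}{3} + \frac{2 N \left(N + \left(-1 + N\right)^{2}\right)}{9}$)
$122 \cdot 92 + \left(z{\left(a{\left(5 \right)} \right)} + \left(-18 + 27\right)\right) = 122 \cdot 92 + \left(\left(\frac{2}{3} + \frac{2 \left(3 + 8 \cdot 5\right)^{2}}{9} + \frac{2 \left(3 + 8 \cdot 5\right) \left(-1 + \left(3 + 8 \cdot 5\right)\right)^{2}}{9}\right) + \left(-18 + 27\right)\right) = 11224 + \left(\left(\frac{2}{3} + \frac{2 \left(3 + 40\right)^{2}}{9} + \frac{2 \left(3 + 40\right) \left(-1 + \left(3 + 40\right)\right)^{2}}{9}\right) + 9\right) = 11224 + \left(\left(\frac{2}{3} + \frac{2 \cdot 43^{2}}{9} + \frac{2}{9} \cdot 43 \left(-1 + 43\right)^{2}\right) + 9\right) = 11224 + \left(\left(\frac{2}{3} + \frac{2}{9} \cdot 1849 + \frac{2}{9} \cdot 43 \cdot 42^{2}\right) + 9\right) = 11224 + \left(\left(\frac{2}{3} + \frac{3698}{9} + \frac{2}{9} \cdot 43 \cdot 1764\right) + 9\right) = 11224 + \left(\left(\frac{2}{3} + \frac{3698}{9} + 16856\right) + 9\right) = 11224 + \left(\frac{155408}{9} + 9\right) = 11224 + \frac{155489}{9} = \frac{256505}{9}$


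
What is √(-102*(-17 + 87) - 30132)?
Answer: 2*I*√9318 ≈ 193.06*I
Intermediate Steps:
√(-102*(-17 + 87) - 30132) = √(-102*70 - 30132) = √(-7140 - 30132) = √(-37272) = 2*I*√9318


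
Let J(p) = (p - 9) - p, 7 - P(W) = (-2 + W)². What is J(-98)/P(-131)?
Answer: 3/5894 ≈ 0.00050899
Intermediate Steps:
P(W) = 7 - (-2 + W)²
J(p) = -9 (J(p) = (-9 + p) - p = -9)
J(-98)/P(-131) = -9/(7 - (-2 - 131)²) = -9/(7 - 1*(-133)²) = -9/(7 - 1*17689) = -9/(7 - 17689) = -9/(-17682) = -9*(-1/17682) = 3/5894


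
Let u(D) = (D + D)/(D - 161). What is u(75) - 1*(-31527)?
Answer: 1355586/43 ≈ 31525.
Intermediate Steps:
u(D) = 2*D/(-161 + D) (u(D) = (2*D)/(-161 + D) = 2*D/(-161 + D))
u(75) - 1*(-31527) = 2*75/(-161 + 75) - 1*(-31527) = 2*75/(-86) + 31527 = 2*75*(-1/86) + 31527 = -75/43 + 31527 = 1355586/43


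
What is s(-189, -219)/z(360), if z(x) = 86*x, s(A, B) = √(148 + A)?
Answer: I*√41/30960 ≈ 0.00020682*I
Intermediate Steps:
s(-189, -219)/z(360) = √(148 - 189)/((86*360)) = √(-41)/30960 = (I*√41)*(1/30960) = I*√41/30960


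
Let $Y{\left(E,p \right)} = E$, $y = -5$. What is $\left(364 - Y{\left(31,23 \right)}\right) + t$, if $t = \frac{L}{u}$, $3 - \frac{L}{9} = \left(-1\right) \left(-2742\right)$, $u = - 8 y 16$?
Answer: $\frac{188469}{640} \approx 294.48$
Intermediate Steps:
$u = 640$ ($u = \left(-8\right) \left(-5\right) 16 = 40 \cdot 16 = 640$)
$L = -24651$ ($L = 27 - 9 \left(\left(-1\right) \left(-2742\right)\right) = 27 - 24678 = -24651$)
$t = - \frac{24651}{640} \approx -38.517$
$\left(364 - Y{\left(31,23 \right)}\right) + t = \left(364 - 31\right) - \frac{24651}{640} = 333 - \frac{24651}{640} = \frac{188469}{640}$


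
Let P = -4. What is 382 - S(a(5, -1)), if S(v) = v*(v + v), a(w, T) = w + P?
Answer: 380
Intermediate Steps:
a(w, T) = -4 + w (a(w, T) = w - 4 = -4 + w)
S(v) = 2*v² (S(v) = v*(2*v) = 2*v²)
382 - S(a(5, -1)) = 382 - 2*(-4 + 5)² = 382 - 2*1² = 382 - 2 = 380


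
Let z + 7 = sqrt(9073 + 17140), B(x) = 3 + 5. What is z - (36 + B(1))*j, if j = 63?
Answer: -2779 + sqrt(26213) ≈ -2617.1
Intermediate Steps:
B(x) = 8
z = -7 + sqrt(26213) (z = -7 + sqrt(9073 + 17140) = -7 + sqrt(26213) ≈ 154.90)
z - (36 + B(1))*j = (-7 + sqrt(26213)) - (36 + 8)*63 = (-7 + sqrt(26213)) - 44*63 = (-7 + sqrt(26213)) - 1*2772 = (-7 + sqrt(26213)) - 2772 = -2779 + sqrt(26213)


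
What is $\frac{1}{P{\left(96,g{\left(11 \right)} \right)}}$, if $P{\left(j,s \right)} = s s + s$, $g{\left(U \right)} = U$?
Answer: $\frac{1}{132} \approx 0.0075758$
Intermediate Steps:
$P{\left(j,s \right)} = s + s^{2}$ ($P{\left(j,s \right)} = s^{2} + s = s + s^{2}$)
$\frac{1}{P{\left(96,g{\left(11 \right)} \right)}} = \frac{1}{11 \left(1 + 11\right)} = \frac{1}{11 \cdot 12} = \frac{1}{132}$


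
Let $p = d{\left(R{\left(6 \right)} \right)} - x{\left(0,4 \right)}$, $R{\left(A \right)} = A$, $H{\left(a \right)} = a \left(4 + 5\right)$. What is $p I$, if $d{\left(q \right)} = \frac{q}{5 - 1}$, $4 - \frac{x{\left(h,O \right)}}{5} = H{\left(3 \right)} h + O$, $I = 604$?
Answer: $906$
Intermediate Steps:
$H{\left(a \right)} = 9 a$ ($H{\left(a \right)} = a 9 = 9 a$)
$x{\left(h,O \right)} = 20 - 135 h - 5 O$ ($x{\left(h,O \right)} = 20 - 5 \left(9 \cdot 3 h + O\right) = 20 - 5 \left(27 h + O\right) = 20 - 5 \left(O + 27 h\right) = 20 - \left(5 O + 135 h\right) = 20 - 135 h - 5 O$)
$d{\left(q \right)} = \frac{q}{4}$ ($d{\left(q \right)} = \frac{q}{5 - 1} = \frac{q}{4}$)
$p = \frac{3}{2}$ ($p = \frac{1}{4} \cdot 6 - \left(20 - 0 - 20\right) = \frac{3}{2} - \left(20 + 0 - 20\right) = \frac{3}{2} - 0 = \frac{3}{2} + 0 = \frac{3}{2} \approx 1.5$)
$p I = \frac{3}{2} \cdot 604 = 906$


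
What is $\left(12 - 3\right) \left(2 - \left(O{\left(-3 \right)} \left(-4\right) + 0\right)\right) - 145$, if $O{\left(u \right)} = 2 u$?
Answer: $-343$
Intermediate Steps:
$\left(12 - 3\right) \left(2 - \left(O{\left(-3 \right)} \left(-4\right) + 0\right)\right) - 145 = \left(12 - 3\right) \left(2 - \left(2 \left(-3\right) \left(-4\right) + 0\right)\right) - 145 = 9 \left(2 - \left(\left(-6\right) \left(-4\right) + 0\right)\right) - 145 = 9 \left(2 - \left(24 + 0\right)\right) - 145 = 9 \left(2 - 24\right) - 145 = 9 \left(-22\right) - 145 = -198 - 145 = -343$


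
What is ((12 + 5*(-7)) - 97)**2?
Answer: 14400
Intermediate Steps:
((12 + 5*(-7)) - 97)**2 = ((12 - 35) - 97)**2 = (-23 - 97)**2 = (-120)**2 = 14400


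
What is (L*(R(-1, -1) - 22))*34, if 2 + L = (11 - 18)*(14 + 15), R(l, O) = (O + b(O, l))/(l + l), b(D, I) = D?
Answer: 146370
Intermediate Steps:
R(l, O) = O/l (R(l, O) = (O + O)/(l + l) = (2*O)/((2*l)) = (2*O)*(1/(2*l)) = O/l)
L = -205 (L = -2 + (11 - 18)*(14 + 15) = -2 - 7*29 = -2 - 203 = -205)
(L*(R(-1, -1) - 22))*34 = -205*(-1/(-1) - 22)*34 = -205*(-1*(-1) - 22)*34 = -205*(1 - 22)*34 = -205*(-21)*34 = 4305*34 = 146370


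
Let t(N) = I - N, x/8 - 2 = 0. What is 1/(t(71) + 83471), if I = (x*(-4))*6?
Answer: 1/83016 ≈ 1.2046e-5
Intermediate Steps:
x = 16 (x = 16 + 8*0 = 16 + 0 = 16)
I = -384 (I = (16*(-4))*6 = -64*6 = -384)
t(N) = -384 - N
1/(t(71) + 83471) = 1/((-384 - 1*71) + 83471) = 1/((-384 - 71) + 83471) = 1/(-455 + 83471) = 1/83016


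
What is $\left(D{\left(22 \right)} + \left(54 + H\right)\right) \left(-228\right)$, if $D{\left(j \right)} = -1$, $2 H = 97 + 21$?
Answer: $-25536$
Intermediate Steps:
$H = 59$ ($H = \frac{97 + 21}{2} = \frac{1}{2} \cdot 118 = 59$)
$\left(D{\left(22 \right)} + \left(54 + H\right)\right) \left(-228\right) = \left(-1 + \left(54 + 59\right)\right) \left(-228\right) = \left(-1 + 113\right) \left(-228\right) = 112 \left(-228\right) = -25536$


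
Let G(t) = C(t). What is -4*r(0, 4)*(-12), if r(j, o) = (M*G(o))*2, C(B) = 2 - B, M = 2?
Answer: -384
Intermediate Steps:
G(t) = 2 - t
r(j, o) = 8 - 4*o (r(j, o) = (2*(2 - o))*2 = (4 - 2*o)*2 = 8 - 4*o)
-4*r(0, 4)*(-12) = -4*(8 - 4*4)*(-12) = -4*(8 - 16)*(-12) = -4*(-8)*(-12) = 32*(-12) = -384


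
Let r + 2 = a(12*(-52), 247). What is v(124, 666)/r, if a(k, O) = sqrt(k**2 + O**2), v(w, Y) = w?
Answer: 248/450381 + 1612*sqrt(2665)/450381 ≈ 0.18532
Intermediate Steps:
a(k, O) = sqrt(O**2 + k**2)
r = -2 + 13*sqrt(2665) (r = -2 + sqrt(247**2 + (12*(-52))**2) = -2 + sqrt(61009 + (-624)**2) = -2 + sqrt(61009 + 389376) = -2 + sqrt(450385) = -2 + 13*sqrt(2665) ≈ 669.11)
v(124, 666)/r = 124/(-2 + 13*sqrt(2665))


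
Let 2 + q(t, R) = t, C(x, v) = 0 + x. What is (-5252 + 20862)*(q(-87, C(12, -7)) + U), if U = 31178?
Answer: 485299290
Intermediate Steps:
C(x, v) = x
q(t, R) = -2 + t
(-5252 + 20862)*(q(-87, C(12, -7)) + U) = (-5252 + 20862)*((-2 - 87) + 31178) = 15610*(-89 + 31178) = 15610*31089 = 485299290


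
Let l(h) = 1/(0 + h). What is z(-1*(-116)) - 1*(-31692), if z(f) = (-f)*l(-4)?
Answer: 31721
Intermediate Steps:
l(h) = 1/h
z(f) = f/4 (z(f) = -f/(-4) = -f*(-¼) = f/4)
z(-1*(-116)) - 1*(-31692) = (-1*(-116))/4 - 1*(-31692) = (¼)*116 + 31692 = 29 + 31692 = 31721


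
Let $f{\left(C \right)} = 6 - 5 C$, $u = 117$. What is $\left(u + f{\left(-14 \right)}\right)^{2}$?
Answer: $37249$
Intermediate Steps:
$\left(u + f{\left(-14 \right)}\right)^{2} = \left(117 + \left(6 - -70\right)\right)^{2} = \left(117 + \left(6 + 70\right)\right)^{2} = \left(117 + 76\right)^{2} = 193^{2} = 37249$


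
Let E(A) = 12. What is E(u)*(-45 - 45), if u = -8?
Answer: -1080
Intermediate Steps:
E(u)*(-45 - 45) = 12*(-45 - 45) = 12*(-90) = -1080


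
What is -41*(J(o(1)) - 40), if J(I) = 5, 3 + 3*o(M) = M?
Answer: 1435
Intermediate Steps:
o(M) = -1 + M/3
-41*(J(o(1)) - 40) = -41*(5 - 40) = -41*(-35) = 1435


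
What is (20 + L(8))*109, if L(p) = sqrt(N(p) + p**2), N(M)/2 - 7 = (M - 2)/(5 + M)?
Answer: 2180 + 327*sqrt(1482)/13 ≈ 3148.3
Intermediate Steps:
N(M) = 14 + 2*(-2 + M)/(5 + M) (N(M) = 14 + 2*((M - 2)/(5 + M)) = 14 + 2*((-2 + M)/(5 + M)) = 14 + 2*(-2 + M)/(5 + M))
L(p) = sqrt(p**2 + 2*(33 + 8*p)/(5 + p)) (L(p) = sqrt(2*(33 + 8*p)/(5 + p) + p**2) = sqrt(p**2 + 2*(33 + 8*p)/(5 + p)))
(20 + L(8))*109 = (20 + sqrt((66 + 16*8 + 8**2*(5 + 8))/(5 + 8)))*109 = (20 + sqrt((66 + 128 + 64*13)/13))*109 = (20 + sqrt((66 + 128 + 832)/13))*109 = (20 + sqrt((1/13)*1026))*109 = (20 + sqrt(1026/13))*109 = (20 + 3*sqrt(1482)/13)*109 = 2180 + 327*sqrt(1482)/13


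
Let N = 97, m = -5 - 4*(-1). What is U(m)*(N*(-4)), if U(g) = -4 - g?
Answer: 1164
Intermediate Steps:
m = -1 (m = -5 + 4 = -1)
U(m)*(N*(-4)) = (-4 - 1*(-1))*(97*(-4)) = (-4 + 1)*(-388) = -3*(-388) = 1164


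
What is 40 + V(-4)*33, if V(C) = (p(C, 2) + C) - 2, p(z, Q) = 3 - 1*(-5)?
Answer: 106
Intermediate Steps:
p(z, Q) = 8 (p(z, Q) = 3 + 5 = 8)
V(C) = 6 + C (V(C) = (8 + C) - 2 = 6 + C)
40 + V(-4)*33 = 40 + (6 - 4)*33 = 40 + 2*33 = 40 + 66 = 106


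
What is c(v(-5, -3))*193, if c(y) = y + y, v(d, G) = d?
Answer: -1930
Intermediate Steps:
c(y) = 2*y
c(v(-5, -3))*193 = (2*(-5))*193 = -10*193 = -1930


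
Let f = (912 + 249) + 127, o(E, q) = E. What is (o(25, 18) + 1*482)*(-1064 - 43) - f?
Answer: -562537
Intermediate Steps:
f = 1288 (f = 1161 + 127 = 1288)
(o(25, 18) + 1*482)*(-1064 - 43) - f = (25 + 1*482)*(-1064 - 43) - 1*1288 = (25 + 482)*(-1107) - 1288 = 507*(-1107) - 1288 = -561249 - 1288 = -562537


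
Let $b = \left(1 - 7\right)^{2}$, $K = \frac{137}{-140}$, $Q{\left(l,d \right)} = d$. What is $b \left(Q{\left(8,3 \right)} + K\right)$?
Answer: $\frac{2547}{35} \approx 72.771$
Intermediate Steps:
$K = - \frac{137}{140}$ ($K = 137 \left(- \frac{1}{140}\right) = - \frac{137}{140} \approx -0.97857$)
$b = 36$ ($b = \left(-6\right)^{2} = 36$)
$b \left(Q{\left(8,3 \right)} + K\right) = 36 \left(3 - \frac{137}{140}\right) = 36 \cdot \frac{283}{140} = \frac{2547}{35}$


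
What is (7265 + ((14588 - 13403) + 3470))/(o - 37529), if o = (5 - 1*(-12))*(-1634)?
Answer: -11920/65307 ≈ -0.18252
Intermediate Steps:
o = -27778 (o = (5 + 12)*(-1634) = 17*(-1634) = -27778)
(7265 + ((14588 - 13403) + 3470))/(o - 37529) = (7265 + ((14588 - 13403) + 3470))/(-27778 - 37529) = (7265 + (1185 + 3470))/(-65307) = (7265 + 4655)*(-1/65307) = 11920*(-1/65307) = -11920/65307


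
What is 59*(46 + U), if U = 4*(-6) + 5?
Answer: 1593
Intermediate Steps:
U = -19 (U = -24 + 5 = -19)
59*(46 + U) = 59*(46 - 19) = 59*27 = 1593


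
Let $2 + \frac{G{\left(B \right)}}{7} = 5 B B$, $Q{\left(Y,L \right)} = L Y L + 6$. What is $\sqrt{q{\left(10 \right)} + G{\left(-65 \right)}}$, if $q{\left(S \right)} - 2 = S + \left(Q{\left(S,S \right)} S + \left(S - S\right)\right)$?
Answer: $\sqrt{157933} \approx 397.41$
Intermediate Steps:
$Q{\left(Y,L \right)} = 6 + Y L^{2}$ ($Q{\left(Y,L \right)} = Y L^{2} + 6 = 6 + Y L^{2}$)
$q{\left(S \right)} = 2 + S + S \left(6 + S^{3}\right)$ ($q{\left(S \right)} = 2 + \left(S + \left(\left(6 + S S^{2}\right) S + \left(S - S\right)\right)\right) = 2 + \left(S + \left(\left(6 + S^{3}\right) S + 0\right)\right) = 2 + \left(S + \left(S \left(6 + S^{3}\right) + 0\right)\right) = 2 + \left(S + S \left(6 + S^{3}\right)\right) = 2 + S + S \left(6 + S^{3}\right)$)
$G{\left(B \right)} = -14 + 35 B^{2}$ ($G{\left(B \right)} = -14 + 7 \cdot 5 B B = -14 + 7 \cdot 5 B^{2} = -14 + 35 B^{2}$)
$\sqrt{q{\left(10 \right)} + G{\left(-65 \right)}} = \sqrt{\left(2 + 10^{4} + 7 \cdot 10\right) - \left(14 - 35 \left(-65\right)^{2}\right)} = \sqrt{\left(2 + 10000 + 70\right) + \left(-14 + 35 \cdot 4225\right)} = \sqrt{10072 + \left(-14 + 147875\right)} = \sqrt{10072 + 147861} = \sqrt{157933}$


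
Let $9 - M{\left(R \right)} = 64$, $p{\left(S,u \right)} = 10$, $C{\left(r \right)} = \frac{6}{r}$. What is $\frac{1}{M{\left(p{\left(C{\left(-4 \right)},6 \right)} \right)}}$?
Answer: $- \frac{1}{55} \approx -0.018182$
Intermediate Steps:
$M{\left(R \right)} = -55$ ($M{\left(R \right)} = 9 - 64 = -55$)
$\frac{1}{M{\left(p{\left(C{\left(-4 \right)},6 \right)} \right)}} = \frac{1}{-55} = - \frac{1}{55}$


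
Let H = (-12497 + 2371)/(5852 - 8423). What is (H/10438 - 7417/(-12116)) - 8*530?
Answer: -689210283327419/162573081684 ≈ -4239.4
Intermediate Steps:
H = 10126/2571 (H = -10126/(-2571) = -10126*(-1/2571) = 10126/2571 ≈ 3.9385)
(H/10438 - 7417/(-12116)) - 8*530 = ((10126/2571)/10438 - 7417/(-12116)) - 8*530 = ((10126/2571)*(1/10438) - 7417*(-1/12116)) - 4240 = (5063/13418049 + 7417/12116) - 4240 = 99583012741/162573081684 - 4240 = -689210283327419/162573081684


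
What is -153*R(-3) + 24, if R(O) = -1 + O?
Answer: 636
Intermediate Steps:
-153*R(-3) + 24 = -153*(-1 - 3) + 24 = -153*(-4) + 24 = 612 + 24 = 636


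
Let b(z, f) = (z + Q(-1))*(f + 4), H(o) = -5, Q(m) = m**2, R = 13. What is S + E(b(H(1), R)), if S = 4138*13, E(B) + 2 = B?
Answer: 53724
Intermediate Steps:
b(z, f) = (1 + z)*(4 + f) (b(z, f) = (z + (-1)**2)*(f + 4) = (z + 1)*(4 + f) = (1 + z)*(4 + f))
E(B) = -2 + B
S = 53794
S + E(b(H(1), R)) = 53794 + (-2 + (4 + 13 + 4*(-5) + 13*(-5))) = 53794 + (-2 + (4 + 13 - 20 - 65)) = 53794 + (-2 - 68) = 53794 - 70 = 53724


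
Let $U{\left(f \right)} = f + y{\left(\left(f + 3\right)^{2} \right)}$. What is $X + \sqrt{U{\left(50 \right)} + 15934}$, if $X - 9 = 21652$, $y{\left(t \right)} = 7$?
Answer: $21661 + \sqrt{15991} \approx 21787.0$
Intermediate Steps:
$X = 21661$ ($X = 9 + 21652 = 21661$)
$U{\left(f \right)} = 7 + f$ ($U{\left(f \right)} = f + 7 = 7 + f$)
$X + \sqrt{U{\left(50 \right)} + 15934} = 21661 + \sqrt{\left(7 + 50\right) + 15934} = 21661 + \sqrt{57 + 15934} = 21661 + \sqrt{15991}$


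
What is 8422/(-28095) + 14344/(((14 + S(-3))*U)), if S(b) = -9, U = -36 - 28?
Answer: -10142243/224760 ≈ -45.125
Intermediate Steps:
U = -64
8422/(-28095) + 14344/(((14 + S(-3))*U)) = 8422/(-28095) + 14344/(((14 - 9)*(-64))) = 8422*(-1/28095) + 14344/((5*(-64))) = -8422/28095 + 14344/(-320) = -8422/28095 + 14344*(-1/320) = -8422/28095 - 1793/40 = -10142243/224760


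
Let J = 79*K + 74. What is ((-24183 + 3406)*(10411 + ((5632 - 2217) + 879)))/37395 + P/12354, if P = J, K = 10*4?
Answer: -125811487082/15399261 ≈ -8170.0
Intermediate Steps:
K = 40
J = 3234 (J = 79*40 + 74 = 3160 + 74 = 3234)
P = 3234
((-24183 + 3406)*(10411 + ((5632 - 2217) + 879)))/37395 + P/12354 = ((-24183 + 3406)*(10411 + ((5632 - 2217) + 879)))/37395 + 3234/12354 = -20777*(10411 + (3415 + 879))*(1/37395) + 3234*(1/12354) = -20777*(10411 + 4294)*(1/37395) + 539/2059 = -20777*14705*(1/37395) + 539/2059 = -305525785*1/37395 + 539/2059 = -61105157/7479 + 539/2059 = -125811487082/15399261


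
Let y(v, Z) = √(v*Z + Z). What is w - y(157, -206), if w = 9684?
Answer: 9684 - 2*I*√8137 ≈ 9684.0 - 180.41*I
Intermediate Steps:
y(v, Z) = √(Z + Z*v) (y(v, Z) = √(Z*v + Z) = √(Z + Z*v))
w - y(157, -206) = 9684 - √(-206*(1 + 157)) = 9684 - √(-206*158) = 9684 - √(-32548) = 9684 - 2*I*√8137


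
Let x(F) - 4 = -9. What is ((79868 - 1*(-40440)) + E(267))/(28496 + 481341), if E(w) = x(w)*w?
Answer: 118973/509837 ≈ 0.23336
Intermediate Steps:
x(F) = -5 (x(F) = 4 - 9 = -5)
E(w) = -5*w
((79868 - 1*(-40440)) + E(267))/(28496 + 481341) = ((79868 - 1*(-40440)) - 5*267)/(28496 + 481341) = ((79868 + 40440) - 1335)/509837 = (120308 - 1335)*(1/509837) = 118973*(1/509837) = 118973/509837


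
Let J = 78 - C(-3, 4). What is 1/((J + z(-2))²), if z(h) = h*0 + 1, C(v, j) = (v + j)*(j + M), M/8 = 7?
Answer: 1/361 ≈ 0.0027701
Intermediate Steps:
M = 56 (M = 8*7 = 56)
C(v, j) = (56 + j)*(j + v) (C(v, j) = (v + j)*(j + 56) = (j + v)*(56 + j) = (56 + j)*(j + v))
z(h) = 1 (z(h) = 0 + 1 = 1)
J = 18 (J = 78 - (4² + 56*4 + 56*(-3) + 4*(-3)) = 78 - (16 + 224 - 168 - 12) = 78 - 1*60 = 78 - 60 = 18)
1/((J + z(-2))²) = 1/((18 + 1)²) = 1/(19²) = 1/361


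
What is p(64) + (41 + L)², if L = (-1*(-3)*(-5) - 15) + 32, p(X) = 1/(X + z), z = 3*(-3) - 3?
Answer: 96149/52 ≈ 1849.0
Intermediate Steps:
z = -12 (z = -9 - 3 = -12)
p(X) = 1/(-12 + X) (p(X) = 1/(X - 12) = 1/(-12 + X))
L = 2 (L = (3*(-5) - 15) + 32 = (-15 - 15) + 32 = -30 + 32 = 2)
p(64) + (41 + L)² = 1/(-12 + 64) + (41 + 2)² = 1/52 + 43² = 1/52 + 1849 = 96149/52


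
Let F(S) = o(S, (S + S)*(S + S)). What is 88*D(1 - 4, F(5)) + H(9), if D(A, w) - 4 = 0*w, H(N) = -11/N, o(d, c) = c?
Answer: 3157/9 ≈ 350.78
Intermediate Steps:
F(S) = 4*S² (F(S) = (S + S)*(S + S) = (2*S)*(2*S) = 4*S²)
D(A, w) = 4 (D(A, w) = 4 + 0*w = 4 + 0 = 4)
88*D(1 - 4, F(5)) + H(9) = 88*4 - 11/9 = 352 - 11*⅑ = 352 - 11/9 = 3157/9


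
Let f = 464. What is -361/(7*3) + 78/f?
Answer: -82933/4872 ≈ -17.022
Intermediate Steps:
-361/(7*3) + 78/f = -361/(7*3) + 78/464 = -361/21 + 78*(1/464) = -361*1/21 + 39/232 = -361/21 + 39/232 = -82933/4872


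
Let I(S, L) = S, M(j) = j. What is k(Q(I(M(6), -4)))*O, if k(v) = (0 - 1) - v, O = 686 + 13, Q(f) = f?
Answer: -4893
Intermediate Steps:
O = 699
k(v) = -1 - v
k(Q(I(M(6), -4)))*O = (-1 - 1*6)*699 = (-1 - 6)*699 = -7*699 = -4893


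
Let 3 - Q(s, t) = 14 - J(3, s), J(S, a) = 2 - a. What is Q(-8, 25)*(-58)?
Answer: 58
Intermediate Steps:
Q(s, t) = -9 - s (Q(s, t) = 3 - (14 - (2 - s)) = 3 - (14 + (-2 + s)) = 3 - (12 + s) = 3 + (-12 - s) = -9 - s)
Q(-8, 25)*(-58) = (-9 - 1*(-8))*(-58) = (-9 + 8)*(-58) = -1*(-58) = 58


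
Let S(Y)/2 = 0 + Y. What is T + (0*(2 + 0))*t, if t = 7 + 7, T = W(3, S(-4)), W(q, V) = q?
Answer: 3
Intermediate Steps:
S(Y) = 2*Y (S(Y) = 2*(0 + Y) = 2*Y)
T = 3
t = 14
T + (0*(2 + 0))*t = 3 + (0*(2 + 0))*14 = 3 + (0*2)*14 = 3 + 0*14 = 3 + 0 = 3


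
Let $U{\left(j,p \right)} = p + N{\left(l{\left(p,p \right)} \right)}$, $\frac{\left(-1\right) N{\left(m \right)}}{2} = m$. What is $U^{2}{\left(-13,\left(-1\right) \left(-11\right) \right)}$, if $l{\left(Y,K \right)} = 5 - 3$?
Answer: $49$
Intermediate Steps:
$l{\left(Y,K \right)} = 2$ ($l{\left(Y,K \right)} = 5 - 3 = 2$)
$N{\left(m \right)} = - 2 m$
$U{\left(j,p \right)} = -4 + p$ ($U{\left(j,p \right)} = p - 4 = -4 + p$)
$U^{2}{\left(-13,\left(-1\right) \left(-11\right) \right)} = \left(-4 - -11\right)^{2} = \left(-4 + 11\right)^{2} = 7^{2} = 49$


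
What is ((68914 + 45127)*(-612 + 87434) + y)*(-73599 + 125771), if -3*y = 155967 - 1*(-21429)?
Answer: 516565853514040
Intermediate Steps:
y = -59132 (y = -(155967 - 1*(-21429))/3 = -(155967 + 21429)/3 = -⅓*177396 = -59132)
((68914 + 45127)*(-612 + 87434) + y)*(-73599 + 125771) = ((68914 + 45127)*(-612 + 87434) - 59132)*(-73599 + 125771) = (114041*86822 - 59132)*52172 = (9901267702 - 59132)*52172 = 9901208570*52172 = 516565853514040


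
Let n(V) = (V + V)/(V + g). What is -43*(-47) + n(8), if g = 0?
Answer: 2023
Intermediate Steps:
n(V) = 2 (n(V) = (V + V)/(V + 0) = (2*V)/V = 2)
-43*(-47) + n(8) = -43*(-47) + 2 = 2021 + 2 = 2023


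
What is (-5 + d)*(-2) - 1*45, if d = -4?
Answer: -27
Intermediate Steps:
(-5 + d)*(-2) - 1*45 = (-5 - 4)*(-2) - 1*45 = -9*(-2) - 45 = 18 - 45 = -27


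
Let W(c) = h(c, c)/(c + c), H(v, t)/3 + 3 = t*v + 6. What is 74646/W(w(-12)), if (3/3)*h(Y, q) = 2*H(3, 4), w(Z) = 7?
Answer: 58058/5 ≈ 11612.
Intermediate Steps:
H(v, t) = 9 + 3*t*v (H(v, t) = -9 + 3*(t*v + 6) = -9 + 3*(6 + t*v) = -9 + (18 + 3*t*v) = 9 + 3*t*v)
h(Y, q) = 90 (h(Y, q) = 2*(9 + 3*4*3) = 2*(9 + 36) = 2*45 = 90)
W(c) = 45/c (W(c) = 90/(c + c) = 90/((2*c)) = 90*(1/(2*c)) = 45/c)
74646/W(w(-12)) = 74646/((45/7)) = 74646/((45*(⅐))) = 74646/(45/7) = 74646*(7/45) = 58058/5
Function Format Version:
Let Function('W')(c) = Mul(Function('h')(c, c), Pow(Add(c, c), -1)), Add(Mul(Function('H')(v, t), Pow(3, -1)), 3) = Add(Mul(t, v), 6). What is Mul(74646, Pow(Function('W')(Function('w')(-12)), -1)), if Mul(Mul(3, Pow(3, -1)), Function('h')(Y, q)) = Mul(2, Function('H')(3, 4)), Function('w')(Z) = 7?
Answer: Rational(58058, 5) ≈ 11612.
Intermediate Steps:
Function('H')(v, t) = Add(9, Mul(3, t, v)) (Function('H')(v, t) = Add(-9, Mul(3, Add(Mul(t, v), 6))) = Add(-9, Mul(3, Add(6, Mul(t, v)))) = Add(-9, Add(18, Mul(3, t, v))) = Add(9, Mul(3, t, v)))
Function('h')(Y, q) = 90 (Function('h')(Y, q) = Mul(2, Add(9, Mul(3, 4, 3))) = Mul(2, Add(9, 36)) = Mul(2, 45) = 90)
Function('W')(c) = Mul(45, Pow(c, -1)) (Function('W')(c) = Mul(90, Pow(Add(c, c), -1)) = Mul(90, Pow(Mul(2, c), -1)) = Mul(90, Mul(Rational(1, 2), Pow(c, -1))) = Mul(45, Pow(c, -1)))
Mul(74646, Pow(Function('W')(Function('w')(-12)), -1)) = Mul(74646, Pow(Mul(45, Pow(7, -1)), -1)) = Mul(74646, Pow(Mul(45, Rational(1, 7)), -1)) = Mul(74646, Pow(Rational(45, 7), -1)) = Mul(74646, Rational(7, 45)) = Rational(58058, 5)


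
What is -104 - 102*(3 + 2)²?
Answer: -2654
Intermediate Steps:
-104 - 102*(3 + 2)² = -104 - 102*5² = -104 - 102*25 = -104 - 2550 = -2654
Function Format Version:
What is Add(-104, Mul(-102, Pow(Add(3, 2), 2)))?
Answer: -2654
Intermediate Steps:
Add(-104, Mul(-102, Pow(Add(3, 2), 2))) = Add(-104, Mul(-102, Pow(5, 2))) = Add(-104, Mul(-102, 25)) = Add(-104, -2550) = -2654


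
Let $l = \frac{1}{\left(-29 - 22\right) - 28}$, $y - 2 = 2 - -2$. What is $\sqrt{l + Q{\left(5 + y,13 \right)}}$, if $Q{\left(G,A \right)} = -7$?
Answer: $\frac{i \sqrt{43766}}{79} \approx 2.6481 i$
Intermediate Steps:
$y = 6$ ($y = 2 + \left(2 - -2\right) = 2 + \left(2 + 2\right) = 2 + 4 = 6$)
$l = - \frac{1}{79}$ ($l = \frac{1}{-51 - 28} = \frac{1}{-79} = - \frac{1}{79} \approx -0.012658$)
$\sqrt{l + Q{\left(5 + y,13 \right)}} = \sqrt{- \frac{1}{79} - 7} = \sqrt{- \frac{554}{79}} = \frac{i \sqrt{43766}}{79}$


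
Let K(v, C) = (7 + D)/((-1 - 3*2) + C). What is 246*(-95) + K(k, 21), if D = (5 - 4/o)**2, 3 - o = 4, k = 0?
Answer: -163546/7 ≈ -23364.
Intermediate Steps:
o = -1 (o = 3 - 1*4 = 3 - 4 = -1)
D = 81 (D = (5 - 4/(-1))**2 = (5 - 4*(-1))**2 = (5 + 4)**2 = 9**2 = 81)
K(v, C) = 88/(-7 + C) (K(v, C) = (7 + 81)/((-1 - 3*2) + C) = 88/((-1 - 6) + C) = 88/(-7 + C))
246*(-95) + K(k, 21) = 246*(-95) + 88/(-7 + 21) = -23370 + 88/14 = -23370 + 88*(1/14) = -23370 + 44/7 = -163546/7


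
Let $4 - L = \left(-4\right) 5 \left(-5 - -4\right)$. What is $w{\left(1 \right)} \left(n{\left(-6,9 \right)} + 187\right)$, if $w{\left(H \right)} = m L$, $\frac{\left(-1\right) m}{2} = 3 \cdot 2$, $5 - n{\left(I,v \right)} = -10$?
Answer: $38784$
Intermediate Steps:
$L = -16$ ($L = 4 - \left(-4\right) 5 \left(-5 - -4\right) = 4 - - 20 \left(-5 + 4\right) = 4 - \left(-20\right) \left(-1\right) = 4 - 20 = -16$)
$n{\left(I,v \right)} = 15$ ($n{\left(I,v \right)} = 5 - -10 = 5 + 10 = 15$)
$m = -12$ ($m = - 2 \cdot 3 \cdot 2 = \left(-2\right) 6 = -12$)
$w{\left(H \right)} = 192$ ($w{\left(H \right)} = \left(-12\right) \left(-16\right) = 192$)
$w{\left(1 \right)} \left(n{\left(-6,9 \right)} + 187\right) = 192 \left(15 + 187\right) = 192 \cdot 202 = 38784$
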